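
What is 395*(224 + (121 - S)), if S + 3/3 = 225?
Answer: 47795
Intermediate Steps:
S = 224 (S = -1 + 225 = 224)
395*(224 + (121 - S)) = 395*(224 + (121 - 1*224)) = 395*(224 + (121 - 224)) = 395*(224 - 103) = 395*121 = 47795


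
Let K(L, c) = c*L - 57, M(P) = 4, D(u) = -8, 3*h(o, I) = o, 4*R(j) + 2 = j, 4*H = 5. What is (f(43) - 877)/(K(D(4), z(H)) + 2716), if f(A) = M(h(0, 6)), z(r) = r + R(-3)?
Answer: -873/2659 ≈ -0.32832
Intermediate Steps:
H = 5/4 (H = (1/4)*5 = 5/4 ≈ 1.2500)
R(j) = -1/2 + j/4
h(o, I) = o/3
z(r) = -5/4 + r (z(r) = r + (-1/2 + (1/4)*(-3)) = r + (-1/2 - 3/4) = r - 5/4 = -5/4 + r)
f(A) = 4
K(L, c) = -57 + L*c (K(L, c) = L*c - 57 = -57 + L*c)
(f(43) - 877)/(K(D(4), z(H)) + 2716) = (4 - 877)/((-57 - 8*(-5/4 + 5/4)) + 2716) = -873/((-57 - 8*0) + 2716) = -873/((-57 + 0) + 2716) = -873/(-57 + 2716) = -873/2659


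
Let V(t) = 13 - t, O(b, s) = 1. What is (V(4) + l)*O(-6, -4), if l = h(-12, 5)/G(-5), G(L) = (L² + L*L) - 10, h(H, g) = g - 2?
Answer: 363/40 ≈ 9.0750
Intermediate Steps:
h(H, g) = -2 + g
G(L) = -10 + 2*L² (G(L) = (L² + L²) - 10 = 2*L² - 10 = -10 + 2*L²)
l = 3/40 (l = (-2 + 5)/(-10 + 2*(-5)²) = 3/(-10 + 2*25) = 3/(-10 + 50) = 3/40 ≈ 0.075000)
(V(4) + l)*O(-6, -4) = ((13 - 1*4) + 3/40)*1 = ((13 - 4) + 3/40)*1 = (9 + 3/40)*1 = (363/40)*1 = 363/40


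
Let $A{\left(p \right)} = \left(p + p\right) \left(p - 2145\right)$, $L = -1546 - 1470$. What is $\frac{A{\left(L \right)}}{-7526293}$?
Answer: $- \frac{31131152}{7526293} \approx -4.1363$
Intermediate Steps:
$L = -3016$
$A{\left(p \right)} = 2 p \left(-2145 + p\right)$
$\frac{A{\left(L \right)}}{-7526293} = \frac{2 \left(-3016\right) \left(-2145 - 3016\right)}{-7526293} = 2 \left(-3016\right) \left(-5161\right) \left(- \frac{1}{7526293}\right) = 31131152 \left(- \frac{1}{7526293}\right) = - \frac{31131152}{7526293}$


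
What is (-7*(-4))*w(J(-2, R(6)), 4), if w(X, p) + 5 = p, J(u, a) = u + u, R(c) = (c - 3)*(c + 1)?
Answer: -28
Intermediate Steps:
R(c) = (1 + c)*(-3 + c) (R(c) = (-3 + c)*(1 + c) = (1 + c)*(-3 + c))
J(u, a) = 2*u
w(X, p) = -5 + p
(-7*(-4))*w(J(-2, R(6)), 4) = (-7*(-4))*(-5 + 4) = 28*(-1) = -28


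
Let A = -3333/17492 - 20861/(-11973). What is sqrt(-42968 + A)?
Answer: I*sqrt(471144760223392157565)/104715858 ≈ 207.28*I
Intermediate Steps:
A = 324994603/209431716 (A = -3333*1/17492 - 20861*(-1/11973) = -3333/17492 + 20861/11973 = 324994603/209431716 ≈ 1.5518)
sqrt(-42968 + A) = sqrt(-42968 + 324994603/209431716) = sqrt(-8998536978485/209431716) = I*sqrt(471144760223392157565)/104715858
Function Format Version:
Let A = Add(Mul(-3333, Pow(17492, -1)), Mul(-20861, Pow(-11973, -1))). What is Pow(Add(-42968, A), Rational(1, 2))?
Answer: Mul(Rational(1, 104715858), I, Pow(471144760223392157565, Rational(1, 2))) ≈ Mul(207.28, I)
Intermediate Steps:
A = Rational(324994603, 209431716) (A = Add(Mul(-3333, Rational(1, 17492)), Mul(-20861, Rational(-1, 11973))) = Add(Rational(-3333, 17492), Rational(20861, 11973)) = Rational(324994603, 209431716) ≈ 1.5518)
Pow(Add(-42968, A), Rational(1, 2)) = Pow(Add(-42968, Rational(324994603, 209431716)), Rational(1, 2)) = Pow(Rational(-8998536978485, 209431716), Rational(1, 2)) = Mul(Rational(1, 104715858), I, Pow(471144760223392157565, Rational(1, 2)))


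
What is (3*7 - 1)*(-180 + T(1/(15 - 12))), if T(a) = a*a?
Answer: -32380/9 ≈ -3597.8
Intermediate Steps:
T(a) = a²
(3*7 - 1)*(-180 + T(1/(15 - 12))) = (3*7 - 1)*(-180 + (1/(15 - 12))²) = (21 - 1)*(-180 + (1/3)²) = 20*(-180 + (⅓)²) = 20*(-180 + ⅑) = 20*(-1619/9) = -32380/9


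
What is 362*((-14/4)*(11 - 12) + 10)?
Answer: 4887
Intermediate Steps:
362*((-14/4)*(11 - 12) + 10) = 362*(-14*¼*(-1) + 10) = 362*(-7/2*(-1) + 10) = 362*(7/2 + 10) = 362*(27/2) = 4887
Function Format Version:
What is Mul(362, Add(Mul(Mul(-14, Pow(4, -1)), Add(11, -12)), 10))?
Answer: 4887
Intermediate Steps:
Mul(362, Add(Mul(Mul(-14, Pow(4, -1)), Add(11, -12)), 10)) = Mul(362, Add(Mul(Mul(-14, Rational(1, 4)), -1), 10)) = Mul(362, Add(Mul(Rational(-7, 2), -1), 10)) = Mul(362, Add(Rational(7, 2), 10)) = Mul(362, Rational(27, 2)) = 4887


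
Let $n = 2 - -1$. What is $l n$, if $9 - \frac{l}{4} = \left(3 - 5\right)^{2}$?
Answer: $60$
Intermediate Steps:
$l = 20$ ($l = 36 - 4 \left(3 - 5\right)^{2} = 36 - 4 \left(-2\right)^{2} = 36 - 16 = 20$)
$n = 3$ ($n = 2 + 1 = 3$)
$l n = 20 \cdot 3 = 60$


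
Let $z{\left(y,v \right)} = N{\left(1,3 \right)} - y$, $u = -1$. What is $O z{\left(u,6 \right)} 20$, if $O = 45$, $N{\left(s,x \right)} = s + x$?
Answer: $4500$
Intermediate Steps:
$z{\left(y,v \right)} = 4 - y$ ($z{\left(y,v \right)} = \left(1 + 3\right) - y = 4 - y$)
$O z{\left(u,6 \right)} 20 = 45 \left(4 - -1\right) 20 = 45 \left(4 + 1\right) 20 = 45 \cdot 5 \cdot 20 = 225 \cdot 20 = 4500$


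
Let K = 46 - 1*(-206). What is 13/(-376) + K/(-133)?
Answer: -13783/7144 ≈ -1.9293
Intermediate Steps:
K = 252 (K = 46 + 206 = 252)
13/(-376) + K/(-133) = 13/(-376) + 252/(-133) = 13*(-1/376) + 252*(-1/133) = -13/376 - 36/19 = -13783/7144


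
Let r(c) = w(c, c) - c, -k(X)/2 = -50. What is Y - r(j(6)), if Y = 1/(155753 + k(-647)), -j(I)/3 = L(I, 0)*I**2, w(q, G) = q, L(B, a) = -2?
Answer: 1/155853 ≈ 6.4163e-6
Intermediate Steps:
k(X) = 100 (k(X) = -2*(-50) = 100)
j(I) = 6*I**2 (j(I) = -(-6)*I**2 = 6*I**2)
Y = 1/155853 (Y = 1/(155753 + 100) = 1/155853 ≈ 6.4163e-6)
r(c) = 0 (r(c) = c - c = 0)
Y - r(j(6)) = 1/155853 - 1*0 = 1/155853 + 0 = 1/155853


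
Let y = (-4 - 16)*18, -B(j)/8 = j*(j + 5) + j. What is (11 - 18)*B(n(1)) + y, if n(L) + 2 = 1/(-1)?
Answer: -864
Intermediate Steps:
n(L) = -3 (n(L) = -2 + 1/(-1) = -2 - 1 = -3)
B(j) = -8*j - 8*j*(5 + j) (B(j) = -8*(j*(j + 5) + j) = -8*(j*(5 + j) + j) = -8*(j + j*(5 + j)) = -8*j - 8*j*(5 + j))
y = -360 (y = -20*18 = -360)
(11 - 18)*B(n(1)) + y = (11 - 18)*(-8*(-3)*(6 - 3)) - 360 = -(-56)*(-3)*3 - 360 = -7*72 - 360 = -504 - 360 = -864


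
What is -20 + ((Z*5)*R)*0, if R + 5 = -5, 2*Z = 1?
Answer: -20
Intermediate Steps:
Z = ½ (Z = (½)*1 = ½ ≈ 0.50000)
R = -10 (R = -5 - 5 = -10)
-20 + ((Z*5)*R)*0 = -20 + (((½)*5)*(-10))*0 = -20 + ((5/2)*(-10))*0 = -20 - 25*0 = -20 + 0 = -20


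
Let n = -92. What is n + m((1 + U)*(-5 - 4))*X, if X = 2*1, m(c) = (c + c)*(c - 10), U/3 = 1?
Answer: 6532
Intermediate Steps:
U = 3 (U = 3*1 = 3)
m(c) = 2*c*(-10 + c) (m(c) = (2*c)*(-10 + c) = 2*c*(-10 + c))
X = 2
n + m((1 + U)*(-5 - 4))*X = -92 + (2*((1 + 3)*(-5 - 4))*(-10 + (1 + 3)*(-5 - 4)))*2 = -92 + (2*(4*(-9))*(-10 + 4*(-9)))*2 = -92 + (2*(-36)*(-10 - 36))*2 = -92 + (2*(-36)*(-46))*2 = -92 + 3312*2 = -92 + 6624 = 6532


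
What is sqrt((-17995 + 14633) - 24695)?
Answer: I*sqrt(28057) ≈ 167.5*I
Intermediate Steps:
sqrt((-17995 + 14633) - 24695) = sqrt(-3362 - 24695) = sqrt(-28057) = I*sqrt(28057)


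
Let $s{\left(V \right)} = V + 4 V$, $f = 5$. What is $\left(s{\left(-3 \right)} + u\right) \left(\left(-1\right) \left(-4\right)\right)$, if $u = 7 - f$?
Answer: $-52$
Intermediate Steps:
$s{\left(V \right)} = 5 V$
$u = 2$ ($u = 7 - 5 = 2$)
$\left(s{\left(-3 \right)} + u\right) \left(\left(-1\right) \left(-4\right)\right) = \left(5 \left(-3\right) + 2\right) \left(\left(-1\right) \left(-4\right)\right) = \left(-15 + 2\right) 4 = \left(-13\right) 4 = -52$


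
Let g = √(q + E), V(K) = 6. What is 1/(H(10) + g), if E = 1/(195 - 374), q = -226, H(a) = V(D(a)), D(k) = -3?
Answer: 358/15633 - I*√804605/15633 ≈ 0.0229 - 0.057378*I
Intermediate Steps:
H(a) = 6
E = -1/179 (E = 1/(-179) = -1/179 ≈ -0.0055866)
g = 3*I*√804605/179 (g = √(-226 - 1/179) = √(-40455/179) = 3*I*√804605/179 ≈ 15.033*I)
1/(H(10) + g) = 1/(6 + 3*I*√804605/179)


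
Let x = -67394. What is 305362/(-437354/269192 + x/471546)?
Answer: -18318315824424/106037077 ≈ -1.7275e+5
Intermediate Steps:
305362/(-437354/269192 + x/471546) = 305362/(-437354/269192 - 67394/471546) = 305362/(-437354*1/269192 - 67394*1/471546) = 305362/(-218677/134596 - 33697/235773) = 305362/(-106037077/59988852) = 305362*(-59988852/106037077) = -18318315824424/106037077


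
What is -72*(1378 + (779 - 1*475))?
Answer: -121104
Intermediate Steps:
-72*(1378 + (779 - 1*475)) = -72*(1378 + (779 - 475)) = -72*(1378 + 304) = -72*1682 = -121104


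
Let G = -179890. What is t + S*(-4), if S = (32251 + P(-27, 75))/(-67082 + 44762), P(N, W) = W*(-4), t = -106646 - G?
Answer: 408733471/5580 ≈ 73250.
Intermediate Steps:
t = 73244 (t = -106646 - 1*(-179890) = -106646 + 179890 = 73244)
P(N, W) = -4*W
S = -31951/22320 (S = (32251 - 4*75)/(-67082 + 44762) = (32251 - 300)/(-22320) = 31951*(-1/22320) = -31951/22320 ≈ -1.4315)
t + S*(-4) = 73244 - 31951/22320*(-4) = 73244 + 31951/5580 = 408733471/5580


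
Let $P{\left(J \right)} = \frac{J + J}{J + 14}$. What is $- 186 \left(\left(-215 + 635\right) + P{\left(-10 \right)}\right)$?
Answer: $-77190$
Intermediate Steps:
$P{\left(J \right)} = \frac{2 J}{14 + J}$
$- 186 \left(\left(-215 + 635\right) + P{\left(-10 \right)}\right) = - 186 \left(\left(-215 + 635\right) + 2 \left(-10\right) \frac{1}{14 - 10}\right) = - 186 \left(420 + 2 \left(-10\right) \frac{1}{4}\right) = - 186 \left(420 - 5\right) = \left(-186\right) 415 = -77190$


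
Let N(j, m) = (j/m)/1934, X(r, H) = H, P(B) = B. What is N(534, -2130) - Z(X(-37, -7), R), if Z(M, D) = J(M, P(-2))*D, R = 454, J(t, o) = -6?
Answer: 1870216591/686570 ≈ 2724.0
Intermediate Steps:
N(j, m) = j/(1934*m) (N(j, m) = (j/m)*(1/1934) = j/(1934*m))
Z(M, D) = -6*D
N(534, -2130) - Z(X(-37, -7), R) = (1/1934)*534/(-2130) - (-6)*454 = (1/1934)*534*(-1/2130) - 1*(-2724) = -89/686570 + 2724 = 1870216591/686570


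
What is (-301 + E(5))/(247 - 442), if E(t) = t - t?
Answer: 301/195 ≈ 1.5436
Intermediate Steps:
E(t) = 0
(-301 + E(5))/(247 - 442) = (-301 + 0)/(247 - 442) = -301/(-195) = -301*(-1/195) = 301/195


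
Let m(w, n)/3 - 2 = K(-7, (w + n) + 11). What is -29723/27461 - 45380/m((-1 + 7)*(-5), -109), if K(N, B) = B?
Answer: 88210349/741447 ≈ 118.97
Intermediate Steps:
m(w, n) = 39 + 3*n + 3*w (m(w, n) = 6 + 3*((w + n) + 11) = 6 + 3*((n + w) + 11) = 6 + 3*(11 + n + w) = 6 + (33 + 3*n + 3*w) = 39 + 3*n + 3*w)
-29723/27461 - 45380/m((-1 + 7)*(-5), -109) = -29723/27461 - 45380/(39 + 3*(-109) + 3*((-1 + 7)*(-5))) = -29723*1/27461 - 45380/(39 - 327 + 3*(6*(-5))) = -29723/27461 - 45380/(39 - 327 + 3*(-30)) = -29723/27461 - 45380/(39 - 327 - 90) = -29723/27461 - 45380/(-378) = -29723/27461 - 45380*(-1/378) = -29723/27461 + 22690/189 = 88210349/741447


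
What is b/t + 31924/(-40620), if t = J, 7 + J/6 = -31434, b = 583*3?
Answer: -507781607/638566710 ≈ -0.79519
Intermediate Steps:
b = 1749
J = -188646 (J = -42 + 6*(-31434) = -42 - 188604 = -188646)
t = -188646
b/t + 31924/(-40620) = 1749/(-188646) + 31924/(-40620) = 1749*(-1/188646) + 31924*(-1/40620) = -583/62882 - 7981/10155 = -507781607/638566710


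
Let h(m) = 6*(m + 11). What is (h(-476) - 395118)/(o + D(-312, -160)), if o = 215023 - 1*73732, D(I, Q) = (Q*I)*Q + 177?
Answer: 11053/217937 ≈ 0.050717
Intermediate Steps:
D(I, Q) = 177 + I*Q² (D(I, Q) = (I*Q)*Q + 177 = I*Q² + 177 = 177 + I*Q²)
o = 141291 (o = 215023 - 73732 = 141291)
h(m) = 66 + 6*m (h(m) = 6*(11 + m) = 66 + 6*m)
(h(-476) - 395118)/(o + D(-312, -160)) = ((66 + 6*(-476)) - 395118)/(141291 + (177 - 312*(-160)²)) = ((66 - 2856) - 395118)/(141291 + (177 - 312*25600)) = (-2790 - 395118)/(141291 + (177 - 7987200)) = -397908/(141291 - 7987023) = -397908/(-7845732) = -397908*(-1/7845732) = 11053/217937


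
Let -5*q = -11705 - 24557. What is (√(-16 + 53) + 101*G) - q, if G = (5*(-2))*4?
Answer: -56462/5 + √37 ≈ -11286.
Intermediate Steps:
G = -40 (G = -10*4 = -40)
q = 36262/5 (q = -(-11705 - 24557)/5 = -⅕*(-36262) = 36262/5 ≈ 7252.4)
(√(-16 + 53) + 101*G) - q = (√(-16 + 53) + 101*(-40)) - 1*36262/5 = (√37 - 4040) - 36262/5 = (-4040 + √37) - 36262/5 = -56462/5 + √37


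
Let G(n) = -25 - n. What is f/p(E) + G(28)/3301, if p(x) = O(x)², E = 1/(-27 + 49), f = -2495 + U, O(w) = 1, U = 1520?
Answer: -3218528/3301 ≈ -975.02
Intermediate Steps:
f = -975 (f = -2495 + 1520 = -975)
E = 1/22 ≈ 0.045455
p(x) = 1 (p(x) = 1² = 1)
f/p(E) + G(28)/3301 = -975/1 + (-25 - 1*28)/3301 = -975*1 + (-25 - 28)*(1/3301) = -975 - 53*1/3301 = -975 - 53/3301 = -3218528/3301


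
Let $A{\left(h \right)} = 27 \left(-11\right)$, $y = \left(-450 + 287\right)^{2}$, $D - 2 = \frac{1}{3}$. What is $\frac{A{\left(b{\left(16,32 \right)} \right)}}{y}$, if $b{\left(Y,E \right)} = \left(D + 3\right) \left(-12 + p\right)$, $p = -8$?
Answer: $- \frac{297}{26569} \approx -0.011178$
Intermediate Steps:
$D = \frac{7}{3}$ ($D = 2 + \frac{1}{3} = \frac{7}{3} \approx 2.3333$)
$y = 26569$ ($y = \left(-163\right)^{2} = 26569$)
$b{\left(Y,E \right)} = - \frac{320}{3}$ ($b{\left(Y,E \right)} = \left(\frac{7}{3} + 3\right) \left(-12 - 8\right) = \frac{16}{3} \left(-20\right) = - \frac{320}{3}$)
$A{\left(h \right)} = -297$
$\frac{A{\left(b{\left(16,32 \right)} \right)}}{y} = - \frac{297}{26569}$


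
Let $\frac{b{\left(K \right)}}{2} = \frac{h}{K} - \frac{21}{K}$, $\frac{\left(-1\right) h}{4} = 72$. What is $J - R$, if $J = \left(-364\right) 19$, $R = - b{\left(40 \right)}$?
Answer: $- \frac{138629}{20} \approx -6931.5$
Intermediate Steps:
$h = -288$ ($h = \left(-4\right) 72 = -288$)
$b{\left(K \right)} = - \frac{618}{K}$ ($b{\left(K \right)} = 2 \left(- \frac{288}{K} - \frac{21}{K}\right) = 2 \left(- \frac{309}{K}\right) = - \frac{618}{K}$)
$R = \frac{309}{20}$ ($R = - \frac{-618}{40} = \left(-1\right) \left(- \frac{309}{20}\right) = \frac{309}{20} \approx 15.45$)
$J = -6916$
$J - R = -6916 - \frac{309}{20} = - \frac{138629}{20}$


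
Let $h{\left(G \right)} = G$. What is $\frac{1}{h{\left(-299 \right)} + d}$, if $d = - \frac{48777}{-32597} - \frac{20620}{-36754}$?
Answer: $- \frac{599035069}{177879035632} \approx -0.0033677$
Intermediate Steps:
$d = \frac{1232449999}{599035069}$ ($d = \left(-48777\right) \left(- \frac{1}{32597}\right) - - \frac{10310}{18377} = \frac{48777}{32597} + \frac{10310}{18377} = \frac{1232449999}{599035069} \approx 2.0574$)
$\frac{1}{h{\left(-299 \right)} + d} = \frac{1}{-299 + \frac{1232449999}{599035069}} = \frac{1}{- \frac{177879035632}{599035069}} = - \frac{599035069}{177879035632}$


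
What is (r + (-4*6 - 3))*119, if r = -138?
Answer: -19635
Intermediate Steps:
(r + (-4*6 - 3))*119 = (-138 + (-4*6 - 3))*119 = (-138 + (-24 - 3))*119 = (-138 - 27)*119 = -165*119 = -19635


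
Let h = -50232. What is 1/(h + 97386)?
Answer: 1/47154 ≈ 2.1207e-5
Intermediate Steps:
1/(h + 97386) = 1/(-50232 + 97386) = 1/47154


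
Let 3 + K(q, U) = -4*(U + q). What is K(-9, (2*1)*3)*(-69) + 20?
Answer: -601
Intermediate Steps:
K(q, U) = -3 - 4*U - 4*q (K(q, U) = -3 - 4*(U + q) = -3 + (-4*U - 4*q) = -3 - 4*U - 4*q)
K(-9, (2*1)*3)*(-69) + 20 = (-3 - 4*2*1*3 - 4*(-9))*(-69) + 20 = (-3 - 8*3 + 36)*(-69) + 20 = (-3 - 4*6 + 36)*(-69) + 20 = (-3 - 24 + 36)*(-69) + 20 = 9*(-69) + 20 = -621 + 20 = -601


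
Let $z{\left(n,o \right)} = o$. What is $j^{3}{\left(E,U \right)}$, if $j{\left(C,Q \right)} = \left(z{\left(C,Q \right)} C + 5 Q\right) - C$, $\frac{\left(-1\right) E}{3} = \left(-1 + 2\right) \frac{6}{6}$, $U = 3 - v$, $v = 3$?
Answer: $27$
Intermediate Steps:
$U = 0$ ($U = 3 - 3 = 0$)
$E = -3$ ($E = - 3 \left(-1 + 2\right) \frac{6}{6} = - 3 \cdot 1 \cdot 6 \cdot \frac{1}{6} = - 3 \cdot 1 \cdot 1 = \left(-3\right) 1 = -3$)
$j{\left(C,Q \right)} = - C + 5 Q + C Q$ ($j{\left(C,Q \right)} = \left(Q C + 5 Q\right) - C = \left(C Q + 5 Q\right) - C = \left(5 Q + C Q\right) - C = - C + 5 Q + C Q$)
$j^{3}{\left(E,U \right)} = \left(\left(-1\right) \left(-3\right) + 5 \cdot 0 - 0\right)^{3} = \left(3 + 0 + 0\right)^{3} = 3^{3} = 27$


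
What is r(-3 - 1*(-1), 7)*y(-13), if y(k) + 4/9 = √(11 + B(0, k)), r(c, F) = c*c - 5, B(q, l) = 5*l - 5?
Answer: 4/9 - I*√59 ≈ 0.44444 - 7.6811*I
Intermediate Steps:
B(q, l) = -5 + 5*l
r(c, F) = -5 + c² (r(c, F) = c² - 5 = -5 + c²)
y(k) = -4/9 + √(6 + 5*k) (y(k) = -4/9 + √(11 + (-5 + 5*k)) = -4/9 + √(6 + 5*k))
r(-3 - 1*(-1), 7)*y(-13) = (-5 + (-3 - 1*(-1))²)*(-4/9 + √(6 + 5*(-13))) = (-5 + (-3 + 1)²)*(-4/9 + √(6 - 65)) = (-5 + (-2)²)*(-4/9 + √(-59)) = (-5 + 4)*(-4/9 + I*√59) = -(-4/9 + I*√59) = 4/9 - I*√59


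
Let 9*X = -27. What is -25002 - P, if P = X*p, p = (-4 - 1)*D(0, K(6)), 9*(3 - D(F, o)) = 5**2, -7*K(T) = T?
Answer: -75016/3 ≈ -25005.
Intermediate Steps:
X = -3 (X = (1/9)*(-27) = -3)
K(T) = -T/7
D(F, o) = 2/9 (D(F, o) = 3 - 1/9*5**2 = 3 - 1/9*25 = 3 - 25/9 = 2/9)
p = -10/9 (p = (-4 - 1)*(2/9) = -5*2/9 = -10/9 ≈ -1.1111)
P = 10/3 (P = -3*(-10/9) = 10/3 ≈ 3.3333)
-25002 - P = -25002 - 1*10/3 = -25002 - 10/3 = -75016/3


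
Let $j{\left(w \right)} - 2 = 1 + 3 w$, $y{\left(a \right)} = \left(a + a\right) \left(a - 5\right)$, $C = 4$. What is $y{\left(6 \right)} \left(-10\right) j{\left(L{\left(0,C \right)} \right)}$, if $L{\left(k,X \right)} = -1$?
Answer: $0$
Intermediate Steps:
$y{\left(a \right)} = 2 a \left(-5 + a\right)$
$j{\left(w \right)} = 3 + 3 w$ ($j{\left(w \right)} = 2 + \left(1 + 3 w\right) = 3 + 3 w$)
$y{\left(6 \right)} \left(-10\right) j{\left(L{\left(0,C \right)} \right)} = 2 \cdot 6 \left(-5 + 6\right) \left(-10\right) \left(3 + 3 \left(-1\right)\right) = 2 \cdot 6 \cdot 1 \left(-10\right) \left(3 - 3\right) = 12 \left(-10\right) 0 = \left(-120\right) 0 = 0$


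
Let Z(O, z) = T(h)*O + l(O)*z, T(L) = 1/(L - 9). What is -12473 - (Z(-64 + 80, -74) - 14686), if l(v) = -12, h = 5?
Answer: 1329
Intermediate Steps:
T(L) = 1/(-9 + L)
Z(O, z) = -12*z - O/4 (Z(O, z) = O/(-9 + 5) - 12*z = O/(-4) - 12*z = -O/4 - 12*z = -12*z - O/4)
-12473 - (Z(-64 + 80, -74) - 14686) = -12473 - ((-12*(-74) - (-64 + 80)/4) - 14686) = -12473 - ((888 - ¼*16) - 14686) = -12473 - ((888 - 4) - 14686) = -12473 - (884 - 14686) = -12473 - 1*(-13802) = -12473 + 13802 = 1329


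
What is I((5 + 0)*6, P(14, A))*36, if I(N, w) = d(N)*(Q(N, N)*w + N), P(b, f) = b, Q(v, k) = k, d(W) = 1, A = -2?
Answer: 16200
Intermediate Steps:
I(N, w) = N + N*w (I(N, w) = 1*(N*w + N) = 1*(N + N*w) = N + N*w)
I((5 + 0)*6, P(14, A))*36 = (((5 + 0)*6)*(1 + 14))*36 = ((5*6)*15)*36 = (30*15)*36 = 450*36 = 16200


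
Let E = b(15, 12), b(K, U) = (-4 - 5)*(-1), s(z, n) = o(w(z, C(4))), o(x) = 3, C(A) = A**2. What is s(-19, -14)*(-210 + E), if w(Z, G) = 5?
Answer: -603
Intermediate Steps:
s(z, n) = 3
b(K, U) = 9 (b(K, U) = -9*(-1) = 9)
E = 9
s(-19, -14)*(-210 + E) = 3*(-210 + 9) = 3*(-201) = -603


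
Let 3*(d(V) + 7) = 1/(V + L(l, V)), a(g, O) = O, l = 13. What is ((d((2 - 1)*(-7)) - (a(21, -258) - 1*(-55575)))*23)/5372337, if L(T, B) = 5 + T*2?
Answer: -91616521/386808264 ≈ -0.23685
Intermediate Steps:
L(T, B) = 5 + 2*T
d(V) = -7 + 1/(3*(31 + V)) (d(V) = -7 + 1/(3*(V + (5 + 2*13))) = -7 + 1/(3*(V + (5 + 26))) = -7 + 1/(3*(V + 31)) = -7 + 1/(3*(31 + V)))
((d((2 - 1)*(-7)) - (a(21, -258) - 1*(-55575)))*23)/5372337 = (((-650 - 21*(2 - 1)*(-7))/(3*(31 + (2 - 1)*(-7))) - (-258 - 1*(-55575)))*23)/5372337 = (((-650 - 21*(-7))/(3*(31 + 1*(-7))) - (-258 + 55575))*23)*(1/5372337) = (((-650 - 21*(-7))/(3*(31 - 7)) - 1*55317)*23)*(1/5372337) = (((1/3)*(-650 + 147)/24 - 55317)*23)*(1/5372337) = (((1/3)*(1/24)*(-503) - 55317)*23)*(1/5372337) = ((-503/72 - 55317)*23)*(1/5372337) = -3983327/72*23*(1/5372337) = -91616521/72*1/5372337 = -91616521/386808264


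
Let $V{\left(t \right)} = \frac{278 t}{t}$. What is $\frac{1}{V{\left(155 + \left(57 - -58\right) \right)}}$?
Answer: $\frac{1}{278} \approx 0.0035971$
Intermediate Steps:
$V{\left(t \right)} = 278$
$\frac{1}{V{\left(155 + \left(57 - -58\right) \right)}} = \frac{1}{278}$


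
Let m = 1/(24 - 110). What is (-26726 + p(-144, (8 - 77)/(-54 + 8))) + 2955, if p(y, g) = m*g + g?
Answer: -4088357/172 ≈ -23770.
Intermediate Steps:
m = -1/86 (m = 1/(-86) = -1/86 ≈ -0.011628)
p(y, g) = 85*g/86 (p(y, g) = -g/86 + g = 85*g/86)
(-26726 + p(-144, (8 - 77)/(-54 + 8))) + 2955 = (-26726 + 85*((8 - 77)/(-54 + 8))/86) + 2955 = (-26726 + 85*(-69/(-46))/86) + 2955 = (-26726 + 85*(-69*(-1/46))/86) + 2955 = (-26726 + (85/86)*(3/2)) + 2955 = (-26726 + 255/172) + 2955 = -4596617/172 + 2955 = -4088357/172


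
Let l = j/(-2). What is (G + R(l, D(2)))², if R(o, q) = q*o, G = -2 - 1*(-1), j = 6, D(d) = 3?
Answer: 100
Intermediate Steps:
G = -1 (G = -2 + 1 = -1)
l = -3 (l = 6/(-2) = 6*(-½) = -3)
R(o, q) = o*q
(G + R(l, D(2)))² = (-1 - 3*3)² = (-1 - 9)² = (-10)² = 100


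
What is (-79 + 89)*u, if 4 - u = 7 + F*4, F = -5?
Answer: 170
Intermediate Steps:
u = 17 (u = 4 - (7 - 5*4) = 4 - (7 - 20) = 4 - 1*(-13) = 4 + 13 = 17)
(-79 + 89)*u = (-79 + 89)*17 = 10*17 = 170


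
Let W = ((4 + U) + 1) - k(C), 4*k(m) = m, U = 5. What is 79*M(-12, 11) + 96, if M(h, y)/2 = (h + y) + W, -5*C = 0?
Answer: 1518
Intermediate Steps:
C = 0 (C = -1/5*0 = 0)
k(m) = m/4
W = 10 (W = ((4 + 5) + 1) - 0/4 = (9 + 1) - 1*0 = 10 + 0 = 10)
M(h, y) = 20 + 2*h + 2*y (M(h, y) = 2*((h + y) + 10) = 2*(10 + h + y) = 20 + 2*h + 2*y)
79*M(-12, 11) + 96 = 79*(20 + 2*(-12) + 2*11) + 96 = 79*(20 - 24 + 22) + 96 = 79*18 + 96 = 1422 + 96 = 1518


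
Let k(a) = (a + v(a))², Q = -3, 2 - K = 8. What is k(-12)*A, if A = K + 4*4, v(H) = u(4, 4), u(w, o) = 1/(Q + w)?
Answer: 1210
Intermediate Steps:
K = -6 (K = 2 - 1*8 = 2 - 8 = -6)
u(w, o) = 1/(-3 + w)
v(H) = 1 (v(H) = 1/(-3 + 4) = 1/1 = 1)
A = 10 (A = -6 + 4*4 = -6 + 16 = 10)
k(a) = (1 + a)² (k(a) = (a + 1)² = (1 + a)²)
k(-12)*A = (1 - 12)²*10 = (-11)²*10 = 121*10 = 1210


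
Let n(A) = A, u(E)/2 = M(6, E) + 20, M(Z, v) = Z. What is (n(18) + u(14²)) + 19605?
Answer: 19675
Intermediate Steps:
u(E) = 52 (u(E) = 2*(6 + 20) = 2*26 = 52)
(n(18) + u(14²)) + 19605 = (18 + 52) + 19605 = 70 + 19605 = 19675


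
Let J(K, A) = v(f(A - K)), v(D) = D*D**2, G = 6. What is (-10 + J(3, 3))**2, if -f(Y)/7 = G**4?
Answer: 557465826087132633022564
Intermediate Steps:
f(Y) = -9072 (f(Y) = -7*6**4 = -7*1296 = -9072)
v(D) = D**3
J(K, A) = -746636341248 (J(K, A) = (-9072)**3 = -746636341248)
(-10 + J(3, 3))**2 = (-10 - 746636341248)**2 = (-746636341258)**2 = 557465826087132633022564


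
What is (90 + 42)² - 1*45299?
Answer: -27875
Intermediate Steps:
(90 + 42)² - 1*45299 = 132² - 45299 = 17424 - 45299 = -27875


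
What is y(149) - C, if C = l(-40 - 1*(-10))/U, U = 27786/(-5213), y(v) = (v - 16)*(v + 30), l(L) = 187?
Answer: 60225103/2526 ≈ 23842.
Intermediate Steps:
y(v) = (-16 + v)*(30 + v)
U = -27786/5213 (U = 27786*(-1/5213) = -27786/5213 ≈ -5.3301)
C = -88621/2526 (C = 187/(-27786/5213) = 187*(-5213/27786) = -88621/2526 ≈ -35.084)
y(149) - C = (-480 + 149**2 + 14*149) - 1*(-88621/2526) = (-480 + 22201 + 2086) + 88621/2526 = 23807 + 88621/2526 = 60225103/2526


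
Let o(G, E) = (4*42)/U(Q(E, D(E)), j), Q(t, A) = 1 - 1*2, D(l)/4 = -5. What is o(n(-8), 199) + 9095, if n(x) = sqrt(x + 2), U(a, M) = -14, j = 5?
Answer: 9083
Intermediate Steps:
D(l) = -20 (D(l) = 4*(-5) = -20)
Q(t, A) = -1 (Q(t, A) = 1 - 2 = -1)
n(x) = sqrt(2 + x)
o(G, E) = -12 (o(G, E) = (4*42)/(-14) = 168*(-1/14) = -12)
o(n(-8), 199) + 9095 = -12 + 9095 = 9083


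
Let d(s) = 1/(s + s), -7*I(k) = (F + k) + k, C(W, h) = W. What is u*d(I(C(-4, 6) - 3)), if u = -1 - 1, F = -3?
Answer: -7/17 ≈ -0.41176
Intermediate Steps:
I(k) = 3/7 - 2*k/7 (I(k) = -((-3 + k) + k)/7 = -(-3 + 2*k)/7 = 3/7 - 2*k/7)
d(s) = 1/(2*s)
u = -2
u*d(I(C(-4, 6) - 3)) = -1/(3/7 - 2*(-4 - 3)/7) = -1/(3/7 - 2/7*(-7)) = -1/(3/7 + 2) = -1/17/7 = -7/17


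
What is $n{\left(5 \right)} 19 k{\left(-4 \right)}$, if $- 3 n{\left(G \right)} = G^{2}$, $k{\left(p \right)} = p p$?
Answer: $- \frac{7600}{3} \approx -2533.3$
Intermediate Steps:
$k{\left(p \right)} = p^{2}$
$n{\left(G \right)} = - \frac{G^{2}}{3}$
$n{\left(5 \right)} 19 k{\left(-4 \right)} = - \frac{5^{2}}{3} \cdot 19 \left(-4\right)^{2} = \left(- \frac{1}{3}\right) 25 \cdot 19 \cdot 16 = \left(- \frac{25}{3}\right) 19 \cdot 16 = \left(- \frac{475}{3}\right) 16 = - \frac{7600}{3}$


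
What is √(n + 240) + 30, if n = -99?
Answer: 30 + √141 ≈ 41.874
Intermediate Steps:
√(n + 240) + 30 = √(-99 + 240) + 30 = √141 + 30 = 30 + √141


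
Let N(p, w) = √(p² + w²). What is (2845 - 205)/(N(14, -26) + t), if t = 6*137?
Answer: 542520/168703 - 1320*√218/168703 ≈ 3.1003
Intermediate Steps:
t = 822
(2845 - 205)/(N(14, -26) + t) = (2845 - 205)/(√(14² + (-26)²) + 822) = 2640/(√(196 + 676) + 822) = 2640/(√872 + 822) = 2640/(2*√218 + 822) = 2640/(822 + 2*√218)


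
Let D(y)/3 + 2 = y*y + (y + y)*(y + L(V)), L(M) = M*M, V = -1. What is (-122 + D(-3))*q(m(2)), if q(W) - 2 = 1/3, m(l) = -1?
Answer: -455/3 ≈ -151.67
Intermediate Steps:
L(M) = M²
q(W) = 7/3 (q(W) = 2 + 1/3 = 2 + ⅓ = 7/3)
D(y) = -6 + 3*y² + 6*y*(1 + y) (D(y) = -6 + 3*(y*y + (y + y)*(y + (-1)²)) = -6 + 3*(y² + (2*y)*(y + 1)) = -6 + 3*(y² + (2*y)*(1 + y)) = -6 + 3*(y² + 2*y*(1 + y)) = -6 + (3*y² + 6*y*(1 + y)) = -6 + 3*y² + 6*y*(1 + y))
(-122 + D(-3))*q(m(2)) = (-122 + (-6 + 6*(-3) + 9*(-3)²))*(7/3) = (-122 + (-6 - 18 + 9*9))*(7/3) = (-122 + (-6 - 18 + 81))*(7/3) = (-122 + 57)*(7/3) = -65*7/3 = -455/3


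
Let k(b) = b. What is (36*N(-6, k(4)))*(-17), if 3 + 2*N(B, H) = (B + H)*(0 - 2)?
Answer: -306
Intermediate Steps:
N(B, H) = -3/2 - B - H (N(B, H) = -3/2 + ((B + H)*(0 - 2))/2 = -3/2 + ((B + H)*(-2))/2 = -3/2 + (-2*B - 2*H)/2 = -3/2 + (-B - H) = -3/2 - B - H)
(36*N(-6, k(4)))*(-17) = (36*(-3/2 - 1*(-6) - 1*4))*(-17) = (36*(-3/2 + 6 - 4))*(-17) = (36*(½))*(-17) = 18*(-17) = -306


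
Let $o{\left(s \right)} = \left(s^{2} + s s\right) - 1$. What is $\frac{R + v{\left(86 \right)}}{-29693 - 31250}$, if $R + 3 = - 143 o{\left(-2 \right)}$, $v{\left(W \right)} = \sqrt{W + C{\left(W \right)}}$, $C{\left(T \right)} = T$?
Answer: $\frac{1004}{60943} - \frac{2 \sqrt{43}}{60943} \approx 0.016259$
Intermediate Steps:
$o{\left(s \right)} = -1 + 2 s^{2}$ ($o{\left(s \right)} = \left(s^{2} + s^{2}\right) - 1 = 2 s^{2} - 1 = -1 + 2 s^{2}$)
$v{\left(W \right)} = \sqrt{2} \sqrt{W}$ ($v{\left(W \right)} = \sqrt{W + W} = \sqrt{2 W} = \sqrt{2} \sqrt{W}$)
$R = -1004$ ($R = -3 - 143 \left(-1 + 2 \left(-2\right)^{2}\right) = -3 - 143 \left(-1 + 2 \cdot 4\right) = -3 - 143 \left(-1 + 8\right) = -3 - 1001 = -1004$)
$\frac{R + v{\left(86 \right)}}{-29693 - 31250} = \frac{-1004 + \sqrt{2} \sqrt{86}}{-29693 - 31250} = \frac{-1004 + 2 \sqrt{43}}{-60943} = \left(-1004 + 2 \sqrt{43}\right) \left(- \frac{1}{60943}\right) = \frac{1004}{60943} - \frac{2 \sqrt{43}}{60943}$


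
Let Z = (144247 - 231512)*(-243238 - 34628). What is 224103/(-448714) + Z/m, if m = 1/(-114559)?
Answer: -1246448490837868491843/448714 ≈ -2.7778e+15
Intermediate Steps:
Z = 24247976490 (Z = -87265*(-277866) = 24247976490)
m = -1/114559 ≈ -8.7291e-6
224103/(-448714) + Z/m = 224103/(-448714) + 24247976490/(-1/114559) = 224103*(-1/448714) + 24247976490*(-114559) = -224103/448714 - 2777823938717910 = -1246448490837868491843/448714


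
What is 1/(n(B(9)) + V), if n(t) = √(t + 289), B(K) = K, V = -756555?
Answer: -756555/572375467727 - √298/572375467727 ≈ -1.3218e-6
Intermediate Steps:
n(t) = √(289 + t)
1/(n(B(9)) + V) = 1/(√(289 + 9) - 756555) = 1/(√298 - 756555) = 1/(-756555 + √298)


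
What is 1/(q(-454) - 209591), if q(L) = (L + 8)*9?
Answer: -1/213605 ≈ -4.6815e-6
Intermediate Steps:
q(L) = 72 + 9*L (q(L) = (8 + L)*9 = 72 + 9*L)
1/(q(-454) - 209591) = 1/((72 + 9*(-454)) - 209591) = 1/((72 - 4086) - 209591) = 1/(-4014 - 209591) = 1/(-213605) = -1/213605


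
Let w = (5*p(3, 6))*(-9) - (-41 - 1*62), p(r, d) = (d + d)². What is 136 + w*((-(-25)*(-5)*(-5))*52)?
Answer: -207252364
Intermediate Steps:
p(r, d) = 4*d² (p(r, d) = (2*d)² = 4*d²)
w = -6377 (w = (5*(4*6²))*(-9) - (-41 - 1*62) = (5*(4*36))*(-9) - (-41 - 62) = (5*144)*(-9) - 1*(-103) = 720*(-9) + 103 = -6480 + 103 = -6377)
136 + w*((-(-25)*(-5)*(-5))*52) = 136 - 6377*-(-25)*(-5)*(-5)*52 = 136 - 6377*-5*25*(-5)*52 = 136 - 6377*(-125*(-5))*52 = 136 - 3985625*52 = 136 - 6377*32500 = 136 - 207252500 = -207252364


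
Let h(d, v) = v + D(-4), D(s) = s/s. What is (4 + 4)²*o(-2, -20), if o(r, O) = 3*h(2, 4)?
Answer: 960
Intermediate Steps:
D(s) = 1
h(d, v) = 1 + v (h(d, v) = v + 1 = 1 + v)
o(r, O) = 15 (o(r, O) = 3*(1 + 4) = 3*5 = 15)
(4 + 4)²*o(-2, -20) = (4 + 4)²*15 = 8²*15 = 64*15 = 960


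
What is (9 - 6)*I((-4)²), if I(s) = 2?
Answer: 6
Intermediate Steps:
(9 - 6)*I((-4)²) = (9 - 6)*2 = 3*2 = 6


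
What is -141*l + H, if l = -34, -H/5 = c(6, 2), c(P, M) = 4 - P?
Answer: 4804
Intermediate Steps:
H = 10 (H = -5*(4 - 1*6) = -5*(4 - 6) = -5*(-2) = 10)
-141*l + H = -141*(-34) + 10 = 4794 + 10 = 4804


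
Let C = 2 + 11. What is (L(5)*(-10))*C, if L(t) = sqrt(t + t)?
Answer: -130*sqrt(10) ≈ -411.10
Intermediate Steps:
L(t) = sqrt(2)*sqrt(t) (L(t) = sqrt(2*t) = sqrt(2)*sqrt(t))
C = 13
(L(5)*(-10))*C = ((sqrt(2)*sqrt(5))*(-10))*13 = (sqrt(10)*(-10))*13 = -10*sqrt(10)*13 = -130*sqrt(10)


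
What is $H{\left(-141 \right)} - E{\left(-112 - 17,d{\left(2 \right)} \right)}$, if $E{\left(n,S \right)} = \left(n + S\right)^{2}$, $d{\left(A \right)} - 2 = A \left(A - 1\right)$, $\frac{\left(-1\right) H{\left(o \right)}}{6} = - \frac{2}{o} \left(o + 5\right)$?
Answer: $- \frac{733831}{47} \approx -15613.0$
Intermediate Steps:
$H{\left(o \right)} = \frac{12 \left(5 + o\right)}{o}$ ($H{\left(o \right)} = - 6 - \frac{2}{o} \left(o + 5\right) = - 6 - \frac{2}{o} \left(5 + o\right) = - 6 \left(- \frac{2 \left(5 + o\right)}{o}\right) = \frac{12 \left(5 + o\right)}{o}$)
$d{\left(A \right)} = 2 + A \left(-1 + A\right)$ ($d{\left(A \right)} = 2 + A \left(A - 1\right) = 2 + A \left(-1 + A\right)$)
$E{\left(n,S \right)} = \left(S + n\right)^{2}$
$H{\left(-141 \right)} - E{\left(-112 - 17,d{\left(2 \right)} \right)} = \left(12 + \frac{60}{-141}\right) - \left(\left(2 + 2^{2} - 2\right) - 129\right)^{2} = \left(12 + 60 \left(- \frac{1}{141}\right)\right) - \left(\left(2 + 4 - 2\right) - 129\right)^{2} = \left(12 - \frac{20}{47}\right) - \left(4 - 129\right)^{2} = \frac{544}{47} - \left(-125\right)^{2} = \frac{544}{47} - 15625 = - \frac{733831}{47}$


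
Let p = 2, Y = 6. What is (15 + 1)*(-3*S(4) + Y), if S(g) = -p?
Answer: 192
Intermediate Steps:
S(g) = -2 (S(g) = -1*2 = -2)
(15 + 1)*(-3*S(4) + Y) = (15 + 1)*(-3*(-2) + 6) = 16*(6 + 6) = 16*12 = 192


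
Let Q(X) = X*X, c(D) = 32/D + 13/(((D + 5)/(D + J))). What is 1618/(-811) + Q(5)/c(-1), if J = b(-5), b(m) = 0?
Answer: -309238/114351 ≈ -2.7043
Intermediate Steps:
J = 0
c(D) = 32/D + 13*D/(5 + D) (c(D) = 32/D + 13/(((D + 5)/(D + 0))) = 32/D + 13/(((5 + D)/D)) = 32/D + 13*(D/(5 + D)) = 32/D + 13*D/(5 + D))
Q(X) = X²
1618/(-811) + Q(5)/c(-1) = 1618/(-811) + 5²/(((160 + 13*(-1)² + 32*(-1))/((-1)*(5 - 1)))) = 1618*(-1/811) + 25/((-1*(160 + 13*1 - 32)/4)) = -1618/811 + 25/((-1*¼*(160 + 13 - 32))) = -1618/811 + 25/((-1*¼*141)) = -1618/811 + 25/(-141/4) = -1618/811 + 25*(-4/141) = -1618/811 - 100/141 = -309238/114351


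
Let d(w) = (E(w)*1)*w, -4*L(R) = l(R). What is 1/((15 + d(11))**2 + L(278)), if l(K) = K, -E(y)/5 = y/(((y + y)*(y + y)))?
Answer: 16/1913 ≈ 0.0083638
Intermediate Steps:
E(y) = -5/(4*y) (E(y) = -5*y/((y + y)*(y + y)) = -5*y/((2*y)*(2*y)) = -5*y/(4*y**2) = -5*y*1/(4*y**2) = -5/(4*y))
L(R) = -R/4
d(w) = -5/4 (d(w) = (-5/(4*w)*1)*w = (-5/(4*w))*w = -5/4)
1/((15 + d(11))**2 + L(278)) = 1/((15 - 5/4)**2 - 1/4*278) = 1/((55/4)**2 - 139/2) = 1/(3025/16 - 139/2) = 1/(1913/16) = 16/1913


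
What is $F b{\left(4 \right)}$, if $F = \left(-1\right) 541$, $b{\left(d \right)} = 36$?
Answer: $-19476$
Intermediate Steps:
$F = -541$
$F b{\left(4 \right)} = \left(-541\right) 36 = -19476$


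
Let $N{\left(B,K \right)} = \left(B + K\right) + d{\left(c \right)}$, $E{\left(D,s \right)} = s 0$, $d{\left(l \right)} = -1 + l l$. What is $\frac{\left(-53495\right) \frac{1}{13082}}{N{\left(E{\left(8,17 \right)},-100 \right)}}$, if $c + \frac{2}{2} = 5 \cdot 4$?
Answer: $- \frac{823}{52328} \approx -0.015728$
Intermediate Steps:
$c = 19$ ($c = -1 + 5 \cdot 4 = -1 + 20 = 19$)
$d{\left(l \right)} = -1 + l^{2}$
$E{\left(D,s \right)} = 0$
$N{\left(B,K \right)} = 360 + B + K$ ($N{\left(B,K \right)} = \left(B + K\right) - \left(1 - 19^{2}\right) = \left(B + K\right) + \left(-1 + 361\right) = \left(B + K\right) + 360 = 360 + B + K$)
$\frac{\left(-53495\right) \frac{1}{13082}}{N{\left(E{\left(8,17 \right)},-100 \right)}} = \frac{\left(-53495\right) \frac{1}{13082}}{360 + 0 - 100} = \frac{\left(-53495\right) \frac{1}{13082}}{260} = \left(- \frac{53495}{13082}\right) \frac{1}{260} = - \frac{823}{52328}$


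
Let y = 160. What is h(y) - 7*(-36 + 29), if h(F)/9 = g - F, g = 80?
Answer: -671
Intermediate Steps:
h(F) = 720 - 9*F (h(F) = 9*(80 - F) = 720 - 9*F)
h(y) - 7*(-36 + 29) = (720 - 9*160) - 7*(-36 + 29) = (720 - 1440) - 7*(-7) = -720 - 1*(-49) = -720 + 49 = -671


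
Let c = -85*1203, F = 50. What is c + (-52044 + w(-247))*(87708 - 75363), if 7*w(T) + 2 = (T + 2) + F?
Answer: -4500530010/7 ≈ -6.4293e+8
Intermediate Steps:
w(T) = 50/7 + T/7 (w(T) = -2/7 + ((T + 2) + 50)/7 = -2/7 + ((2 + T) + 50)/7 = -2/7 + (52 + T)/7 = -2/7 + (52/7 + T/7) = 50/7 + T/7)
c = -102255
c + (-52044 + w(-247))*(87708 - 75363) = -102255 + (-52044 + (50/7 + (⅐)*(-247)))*(87708 - 75363) = -102255 + (-52044 + (50/7 - 247/7))*12345 = -102255 + (-52044 - 197/7)*12345 = -102255 - 364505/7*12345 = -102255 - 4499814225/7 = -4500530010/7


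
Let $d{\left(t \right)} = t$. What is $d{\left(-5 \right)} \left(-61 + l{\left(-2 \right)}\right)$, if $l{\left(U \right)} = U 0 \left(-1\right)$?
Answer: $305$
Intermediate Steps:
$l{\left(U \right)} = 0$ ($l{\left(U \right)} = 0 \left(-1\right) = 0$)
$d{\left(-5 \right)} \left(-61 + l{\left(-2 \right)}\right) = - 5 \left(-61 + 0\right) = \left(-5\right) \left(-61\right) = 305$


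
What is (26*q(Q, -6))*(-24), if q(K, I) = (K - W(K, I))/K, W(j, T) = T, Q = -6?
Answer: 0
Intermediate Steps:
q(K, I) = (K - I)/K
(26*q(Q, -6))*(-24) = (26*((-6 - 1*(-6))/(-6)))*(-24) = (26*(-(-6 + 6)/6))*(-24) = (26*(-1/6*0))*(-24) = (26*0)*(-24) = 0*(-24) = 0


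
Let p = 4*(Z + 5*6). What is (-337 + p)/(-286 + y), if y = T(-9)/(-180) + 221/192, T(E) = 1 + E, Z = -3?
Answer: 659520/820237 ≈ 0.80406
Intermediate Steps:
y = 3443/2880 (y = (1 - 9)/(-180) + 221/192 = -8*(-1/180) + 221*(1/192) = 2/45 + 221/192 = 3443/2880 ≈ 1.1955)
p = 108 (p = 4*(-3 + 5*6) = 4*(-3 + 30) = 4*27 = 108)
(-337 + p)/(-286 + y) = (-337 + 108)/(-286 + 3443/2880) = -229/(-820237/2880) = -229*(-2880/820237) = 659520/820237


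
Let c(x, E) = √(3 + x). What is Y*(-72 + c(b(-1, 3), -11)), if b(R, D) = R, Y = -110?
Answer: 7920 - 110*√2 ≈ 7764.4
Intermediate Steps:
Y*(-72 + c(b(-1, 3), -11)) = -110*(-72 + √(3 - 1)) = -110*(-72 + √2) = 7920 - 110*√2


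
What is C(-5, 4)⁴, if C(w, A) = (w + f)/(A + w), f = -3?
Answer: 4096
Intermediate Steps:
C(w, A) = (-3 + w)/(A + w) (C(w, A) = (w - 3)/(A + w) = (-3 + w)/(A + w))
C(-5, 4)⁴ = ((-3 - 5)/(4 - 5))⁴ = (-8/(-1))⁴ = (-1*(-8))⁴ = 8⁴ = 4096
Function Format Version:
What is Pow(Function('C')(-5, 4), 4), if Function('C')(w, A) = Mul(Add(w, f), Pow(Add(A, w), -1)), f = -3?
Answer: 4096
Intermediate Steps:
Function('C')(w, A) = Mul(Pow(Add(A, w), -1), Add(-3, w)) (Function('C')(w, A) = Mul(Add(w, -3), Pow(Add(A, w), -1)) = Mul(Add(-3, w), Pow(Add(A, w), -1)) = Mul(Pow(Add(A, w), -1), Add(-3, w)))
Pow(Function('C')(-5, 4), 4) = Pow(Mul(Pow(Add(4, -5), -1), Add(-3, -5)), 4) = Pow(Mul(Pow(-1, -1), -8), 4) = Pow(Mul(-1, -8), 4) = Pow(8, 4) = 4096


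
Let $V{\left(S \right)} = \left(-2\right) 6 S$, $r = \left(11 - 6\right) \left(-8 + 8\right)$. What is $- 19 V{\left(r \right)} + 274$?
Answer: $274$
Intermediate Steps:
$r = 0$ ($r = 5 \cdot 0 = 0$)
$V{\left(S \right)} = - 12 S$
$- 19 V{\left(r \right)} + 274 = - 19 \left(\left(-12\right) 0\right) + 274 = \left(-19\right) 0 + 274 = 0 + 274 = 274$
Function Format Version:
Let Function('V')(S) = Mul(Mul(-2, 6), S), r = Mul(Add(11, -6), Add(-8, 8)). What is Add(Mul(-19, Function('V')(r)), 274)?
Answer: 274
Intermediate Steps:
r = 0 (r = Mul(5, 0) = 0)
Function('V')(S) = Mul(-12, S)
Add(Mul(-19, Function('V')(r)), 274) = Add(Mul(-19, Mul(-12, 0)), 274) = Add(Mul(-19, 0), 274) = Add(0, 274) = 274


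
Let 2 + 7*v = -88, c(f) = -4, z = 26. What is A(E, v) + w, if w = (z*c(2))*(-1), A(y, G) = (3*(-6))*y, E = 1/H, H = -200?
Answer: 10409/100 ≈ 104.09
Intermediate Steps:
E = -1/200 (E = 1/(-200) = -1/200 ≈ -0.0050000)
v = -90/7 (v = -2/7 + (1/7)*(-88) = -2/7 - 88/7 = -90/7 ≈ -12.857)
A(y, G) = -18*y
w = 104 (w = (26*(-4))*(-1) = -104*(-1) = 104)
A(E, v) + w = -18*(-1/200) + 104 = 9/100 + 104 = 10409/100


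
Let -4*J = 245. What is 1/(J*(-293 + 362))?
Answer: -4/16905 ≈ -0.00023662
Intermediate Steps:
J = -245/4 (J = -¼*245 = -245/4 ≈ -61.250)
1/(J*(-293 + 362)) = 1/(-245*(-293 + 362)/4) = 1/(-245/4*69) = 1/(-16905/4) = -4/16905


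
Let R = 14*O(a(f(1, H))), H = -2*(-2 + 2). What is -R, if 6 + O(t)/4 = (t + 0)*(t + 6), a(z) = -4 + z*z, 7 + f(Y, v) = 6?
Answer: 840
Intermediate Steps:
H = 0 (H = -2*0 = 0)
f(Y, v) = -1 (f(Y, v) = -7 + 6 = -1)
a(z) = -4 + z²
O(t) = -24 + 4*t*(6 + t) (O(t) = -24 + 4*((t + 0)*(t + 6)) = -24 + 4*(t*(6 + t)) = -24 + 4*t*(6 + t))
R = -840 (R = 14*(-24 + 4*(-4 + (-1)²)² + 24*(-4 + (-1)²)) = 14*(-24 + 4*(-4 + 1)² + 24*(-4 + 1)) = 14*(-24 + 4*(-3)² + 24*(-3)) = 14*(-24 + 4*9 - 72) = 14*(-24 + 36 - 72) = 14*(-60) = -840)
-R = -1*(-840) = 840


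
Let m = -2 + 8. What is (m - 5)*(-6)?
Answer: -6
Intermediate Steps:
m = 6
(m - 5)*(-6) = (6 - 5)*(-6) = 1*(-6) = -6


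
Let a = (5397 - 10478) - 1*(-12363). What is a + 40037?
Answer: 47319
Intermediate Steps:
a = 7282 (a = -5081 + 12363 = 7282)
a + 40037 = 7282 + 40037 = 47319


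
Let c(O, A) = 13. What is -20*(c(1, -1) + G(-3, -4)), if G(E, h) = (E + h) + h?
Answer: -40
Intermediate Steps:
G(E, h) = E + 2*h
-20*(c(1, -1) + G(-3, -4)) = -20*(13 + (-3 + 2*(-4))) = -20*(13 + (-3 - 8)) = -20*(13 - 11) = -20*2 = -40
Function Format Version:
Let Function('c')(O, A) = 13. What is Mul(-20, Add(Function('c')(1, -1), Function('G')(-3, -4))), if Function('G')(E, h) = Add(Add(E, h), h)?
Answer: -40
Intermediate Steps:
Function('G')(E, h) = Add(E, Mul(2, h))
Mul(-20, Add(Function('c')(1, -1), Function('G')(-3, -4))) = Mul(-20, Add(13, Add(-3, Mul(2, -4)))) = Mul(-20, Add(13, Add(-3, -8))) = Mul(-20, Add(13, -11)) = Mul(-20, 2) = -40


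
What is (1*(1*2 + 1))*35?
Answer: 105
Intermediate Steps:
(1*(1*2 + 1))*35 = (1*(2 + 1))*35 = (1*3)*35 = 3*35 = 105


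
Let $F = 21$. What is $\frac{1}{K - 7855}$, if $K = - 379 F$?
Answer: $- \frac{1}{15814} \approx -6.3235 \cdot 10^{-5}$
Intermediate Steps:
$K = -7959$ ($K = \left(-379\right) 21 = -7959$)
$\frac{1}{K - 7855} = \frac{1}{-7959 - 7855} = \frac{1}{-15814} = - \frac{1}{15814}$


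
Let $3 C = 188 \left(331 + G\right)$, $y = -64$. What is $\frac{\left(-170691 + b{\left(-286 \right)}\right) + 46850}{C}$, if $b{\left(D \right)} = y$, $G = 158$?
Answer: $- \frac{123905}{30644} \approx -4.0434$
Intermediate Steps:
$b{\left(D \right)} = -64$
$C = 30644$ ($C = \frac{188 \left(331 + 158\right)}{3} = \frac{188 \cdot 489}{3} = \frac{1}{3} \cdot 91932 = 30644$)
$\frac{\left(-170691 + b{\left(-286 \right)}\right) + 46850}{C} = \frac{\left(-170691 - 64\right) + 46850}{30644} = \left(-170755 + 46850\right) \frac{1}{30644} = \left(-123905\right) \frac{1}{30644} = - \frac{123905}{30644}$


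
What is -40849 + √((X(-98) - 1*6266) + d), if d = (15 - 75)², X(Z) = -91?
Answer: -40849 + I*√2757 ≈ -40849.0 + 52.507*I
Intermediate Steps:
d = 3600 (d = (-60)² = 3600)
-40849 + √((X(-98) - 1*6266) + d) = -40849 + √((-91 - 1*6266) + 3600) = -40849 + √((-91 - 6266) + 3600) = -40849 + √(-6357 + 3600) = -40849 + √(-2757) = -40849 + I*√2757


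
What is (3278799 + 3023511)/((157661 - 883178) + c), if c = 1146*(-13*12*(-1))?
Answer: -2100770/182247 ≈ -11.527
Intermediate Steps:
c = 178776 (c = 1146*(-156*(-1)) = 1146*156 = 178776)
(3278799 + 3023511)/((157661 - 883178) + c) = (3278799 + 3023511)/((157661 - 883178) + 178776) = 6302310/(-725517 + 178776) = 6302310/(-546741) = 6302310*(-1/546741) = -2100770/182247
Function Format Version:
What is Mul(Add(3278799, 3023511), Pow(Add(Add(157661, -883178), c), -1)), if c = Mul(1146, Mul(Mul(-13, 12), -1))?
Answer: Rational(-2100770, 182247) ≈ -11.527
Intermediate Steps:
c = 178776 (c = Mul(1146, Mul(-156, -1)) = Mul(1146, 156) = 178776)
Mul(Add(3278799, 3023511), Pow(Add(Add(157661, -883178), c), -1)) = Mul(Add(3278799, 3023511), Pow(Add(Add(157661, -883178), 178776), -1)) = Mul(6302310, Pow(Add(-725517, 178776), -1)) = Mul(6302310, Pow(-546741, -1)) = Mul(6302310, Rational(-1, 546741)) = Rational(-2100770, 182247)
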